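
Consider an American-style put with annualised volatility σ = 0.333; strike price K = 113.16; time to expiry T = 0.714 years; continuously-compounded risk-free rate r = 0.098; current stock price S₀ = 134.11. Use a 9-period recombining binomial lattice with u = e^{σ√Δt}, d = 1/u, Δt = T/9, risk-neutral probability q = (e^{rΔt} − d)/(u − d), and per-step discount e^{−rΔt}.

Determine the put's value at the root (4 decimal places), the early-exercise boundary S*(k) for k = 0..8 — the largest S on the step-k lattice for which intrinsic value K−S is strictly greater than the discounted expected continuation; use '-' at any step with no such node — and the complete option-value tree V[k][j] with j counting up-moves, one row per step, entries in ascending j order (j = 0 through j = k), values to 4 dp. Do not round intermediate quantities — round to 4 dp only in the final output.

price = 4.0453
boundary = - - - - - 83.9057 92.1564 83.9057 92.1564
tree:
4.0453
6.3910 1.9246
9.8375 3.2818 0.6912
14.6882 5.4742 1.2922 0.1427
21.1623 8.8881 2.3815 0.2985 0.0000
29.2543 13.9549 4.3095 0.6242 0.0000 0.0000
36.7663 21.0036 7.6093 1.3055 0.0000 0.0000 0.0000
43.6058 29.2543 12.9784 2.7302 0.0000 0.0000 0.0000 0.0000
49.8329 36.7663 21.0036 5.7099 0.0000 0.0000 0.0000 0.0000 0.0000
55.5025 43.6058 29.2543 11.9416 0.0000 0.0000 0.0000 0.0000 0.0000 0.0000

Δt=0.07933  u=1.09833  d=0.91047  q=0.51812  discount=0.99226
step 9 (expiry): payoffs max(K−S,0) = 55.5025 43.6058 29.2543 11.9416 0.0000 0.0000 0.0000 0.0000 0.0000 0.0000
step 8: (k=8,j=0): S=63.3271, (K−S)⁺=49.8329, hold=48.9565 ⇒ V=49.8329 exercise | (k=8,j=1): S=76.3937, (K−S)⁺=36.7663, hold=35.8899 ⇒ V=36.7663 exercise | (k=8,j=2): S=92.1564, (K−S)⁺=21.0036, hold=20.1272 ⇒ V=21.0036 exercise | (k=8,j=3): S=111.1715, (K−S)⁺=1.9885, hold=5.7099 ⇒ V=5.7099 continue | (k=8,j=4): S=134.1100, (K−S)⁺=0.0000, hold=0.0000 ⇒ V=0.0000 continue | (k=8,j=5): S=161.7816, (K−S)⁺=0.0000, hold=0.0000 ⇒ V=0.0000 continue | (k=8,j=6): S=195.1627, (K−S)⁺=0.0000, hold=0.0000 ⇒ V=0.0000 continue | (k=8,j=7): S=235.4316, (K−S)⁺=0.0000, hold=0.0000 ⇒ V=0.0000 continue | (k=8,j=8): S=284.0094, (K−S)⁺=0.0000, hold=0.0000 ⇒ V=0.0000 continue  boundary S*=92.1564
step 7: (k=7,j=0): S=69.5542, (K−S)⁺=43.6058, hold=42.7294 ⇒ V=43.6058 exercise | (k=7,j=1): S=83.9057, (K−S)⁺=29.2543, hold=28.3779 ⇒ V=29.2543 exercise | (k=7,j=2): S=101.2184, (K−S)⁺=11.9416, hold=12.9784 ⇒ V=12.9784 continue | (k=7,j=3): S=122.1033, (K−S)⁺=0.0000, hold=2.7302 ⇒ V=2.7302 continue | (k=7,j=4): S=147.2974, (K−S)⁺=0.0000, hold=0.0000 ⇒ V=0.0000 continue | (k=7,j=5): S=177.6900, (K−S)⁺=0.0000, hold=0.0000 ⇒ V=0.0000 continue | (k=7,j=6): S=214.3536, (K−S)⁺=0.0000, hold=0.0000 ⇒ V=0.0000 continue | (k=7,j=7): S=258.5823, (K−S)⁺=0.0000, hold=0.0000 ⇒ V=0.0000 continue  boundary S*=83.9057
step 6: (k=6,j=0): S=76.3937, (K−S)⁺=36.7663, hold=35.8899 ⇒ V=36.7663 exercise | (k=6,j=1): S=92.1564, (K−S)⁺=21.0036, hold=20.6603 ⇒ V=21.0036 exercise | (k=6,j=2): S=111.1715, (K−S)⁺=1.9885, hold=7.6093 ⇒ V=7.6093 continue | (k=6,j=3): S=134.1100, (K−S)⁺=0.0000, hold=1.3055 ⇒ V=1.3055 continue | (k=6,j=4): S=161.7816, (K−S)⁺=0.0000, hold=0.0000 ⇒ V=0.0000 continue | (k=6,j=5): S=195.1627, (K−S)⁺=0.0000, hold=0.0000 ⇒ V=0.0000 continue | (k=6,j=6): S=235.4316, (K−S)⁺=0.0000, hold=0.0000 ⇒ V=0.0000 continue  boundary S*=92.1564
step 5: (k=5,j=0): S=83.9057, (K−S)⁺=29.2543, hold=28.3779 ⇒ V=29.2543 exercise | (k=5,j=1): S=101.2184, (K−S)⁺=11.9416, hold=13.9549 ⇒ V=13.9549 continue | (k=5,j=2): S=122.1033, (K−S)⁺=0.0000, hold=4.3095 ⇒ V=4.3095 continue | (k=5,j=3): S=147.2974, (K−S)⁺=0.0000, hold=0.6242 ⇒ V=0.6242 continue | (k=5,j=4): S=177.6900, (K−S)⁺=0.0000, hold=0.0000 ⇒ V=0.0000 continue | (k=5,j=5): S=214.3536, (K−S)⁺=0.0000, hold=0.0000 ⇒ V=0.0000 continue  boundary S*=83.9057
step 4: (k=4,j=0): S=92.1564, (K−S)⁺=21.0036, hold=21.1623 ⇒ V=21.1623 continue | (k=4,j=1): S=111.1715, (K−S)⁺=1.9885, hold=8.8881 ⇒ V=8.8881 continue | (k=4,j=2): S=134.1100, (K−S)⁺=0.0000, hold=2.3815 ⇒ V=2.3815 continue | (k=4,j=3): S=161.7816, (K−S)⁺=0.0000, hold=0.2985 ⇒ V=0.2985 continue | (k=4,j=4): S=195.1627, (K−S)⁺=0.0000, hold=0.0000 ⇒ V=0.0000 continue  boundary S*=-
step 3: (k=3,j=0): S=101.2184, (K−S)⁺=11.9416, hold=14.6882 ⇒ V=14.6882 continue | (k=3,j=1): S=122.1033, (K−S)⁺=0.0000, hold=5.4742 ⇒ V=5.4742 continue | (k=3,j=2): S=147.2974, (K−S)⁺=0.0000, hold=1.2922 ⇒ V=1.2922 continue | (k=3,j=3): S=177.6900, (K−S)⁺=0.0000, hold=0.1427 ⇒ V=0.1427 continue  boundary S*=-
step 2: (k=2,j=0): S=111.1715, (K−S)⁺=1.9885, hold=9.8375 ⇒ V=9.8375 continue | (k=2,j=1): S=134.1100, (K−S)⁺=0.0000, hold=3.2818 ⇒ V=3.2818 continue | (k=2,j=2): S=161.7816, (K−S)⁺=0.0000, hold=0.6912 ⇒ V=0.6912 continue  boundary S*=-
step 1: (k=1,j=0): S=122.1033, (K−S)⁺=0.0000, hold=6.3910 ⇒ V=6.3910 continue | (k=1,j=1): S=147.2974, (K−S)⁺=0.0000, hold=1.9246 ⇒ V=1.9246 continue  boundary S*=-
step 0: (k=0,j=0): S=134.1100, (K−S)⁺=0.0000, hold=4.0453 ⇒ V=4.0453 continue  boundary S*=-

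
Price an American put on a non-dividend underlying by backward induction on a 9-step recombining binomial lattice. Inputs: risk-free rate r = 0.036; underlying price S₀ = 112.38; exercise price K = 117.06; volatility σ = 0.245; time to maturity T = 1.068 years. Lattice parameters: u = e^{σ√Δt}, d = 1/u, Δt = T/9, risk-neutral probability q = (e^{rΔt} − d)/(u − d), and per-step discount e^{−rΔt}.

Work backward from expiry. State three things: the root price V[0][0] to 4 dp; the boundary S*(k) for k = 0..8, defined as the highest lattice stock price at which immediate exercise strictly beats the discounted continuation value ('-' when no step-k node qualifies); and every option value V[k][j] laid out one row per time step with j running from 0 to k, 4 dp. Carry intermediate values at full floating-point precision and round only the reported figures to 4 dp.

Δt=0.11867, u=1.08806, d=0.91907, q=0.50425, disc=e^(-rΔt)=0.99574
k=9 terminal: V=max(K-S,0) → 64.4815 54.8135 43.3678 29.8174 13.7754 0.0000 0.0000 0.0000 0.0000 0.0000
k=8: j=0 S=57.2086 intr=59.8514 cont=59.3524 V=59.8514[EX]; j=1 S=67.7280 intr=49.3320 cont=48.8330 V=49.3320[EX]; j=2 S=80.1817 intr=36.8783 cont=36.3793 V=36.8783[EX]; j=3 S=94.9253 intr=22.1347 cont=21.6357 V=22.1347[EX]; j=4 S=112.3800 intr=4.6800 cont=6.8001 V=6.8001[hold]; j=5 S=133.0442 intr=0.0000 cont=0.0000 V=0.0000[hold]; j=6 S=157.5081 intr=0.0000 cont=0.0000 V=0.0000[hold]; j=7 S=186.4703 intr=0.0000 cont=0.0000 V=0.0000[hold]; j=8 S=220.7581 intr=0.0000 cont=0.0000 V=0.0000[hold]  S*(8)=94.9253
k=7: j=0 S=62.2465 intr=54.8135 cont=54.3145 V=54.8135[EX]; j=1 S=73.6922 intr=43.3678 cont=42.8687 V=43.3678[EX]; j=2 S=87.2426 intr=29.8174 cont=29.3184 V=29.8174[EX]; j=3 S=103.2846 intr=13.7754 cont=14.3409 V=14.3409[hold]; j=4 S=122.2764 intr=0.0000 cont=3.3568 V=3.3568[hold]; j=5 S=144.7603 intr=0.0000 cont=0.0000 V=0.0000[hold]; j=6 S=171.3785 intr=0.0000 cont=0.0000 V=0.0000[hold]; j=7 S=202.8912 intr=0.0000 cont=0.0000 V=0.0000[hold]  S*(7)=87.2426
k=6: j=0 S=67.7280 intr=49.3320 cont=48.8330 V=49.3320[EX]; j=1 S=80.1817 intr=36.8783 cont=36.3793 V=36.8783[EX]; j=2 S=94.9253 intr=22.1347 cont=21.9196 V=22.1347[EX]; j=3 S=112.3800 intr=4.6800 cont=8.7647 V=8.7647[hold]; j=4 S=133.0442 intr=0.0000 cont=1.6571 V=1.6571[hold]; j=5 S=157.5081 intr=0.0000 cont=0.0000 V=0.0000[hold]; j=6 S=186.4703 intr=0.0000 cont=0.0000 V=0.0000[hold]  S*(6)=94.9253
k=5: j=0 S=73.6922 intr=43.3678 cont=42.8687 V=43.3678[EX]; j=1 S=87.2426 intr=29.8174 cont=29.3184 V=29.8174[EX]; j=2 S=103.2846 intr=13.7754 cont=15.3273 V=15.3273[hold]; j=3 S=122.2764 intr=0.0000 cont=5.1586 V=5.1586[hold]; j=4 S=144.7603 intr=0.0000 cont=0.8180 V=0.8180[hold]; j=5 S=171.3785 intr=0.0000 cont=0.0000 V=0.0000[hold]  S*(5)=87.2426
k=4: j=0 S=80.1817 intr=36.8783 cont=36.3793 V=36.8783[EX]; j=1 S=94.9253 intr=22.1347 cont=22.4148 V=22.4148[hold]; j=2 S=112.3800 intr=4.6800 cont=10.1563 V=10.1563[hold]; j=3 S=133.0442 intr=0.0000 cont=2.9572 V=2.9572[hold]; j=4 S=157.5081 intr=0.0000 cont=0.4038 V=0.4038[hold]  S*(4)=80.1817
k=3: j=0 S=87.2426 intr=29.8174 cont=29.4590 V=29.8174[EX]; j=1 S=103.2846 intr=13.7754 cont=16.1643 V=16.1643[hold]; j=2 S=122.2764 intr=0.0000 cont=6.4984 V=6.4984[hold]; j=3 S=144.7603 intr=0.0000 cont=1.6625 V=1.6625[hold]  S*(3)=87.2426
k=2: j=0 S=94.9253 intr=22.1347 cont=22.8351 V=22.8351[hold]; j=1 S=112.3800 intr=4.6800 cont=11.2422 V=11.2422[hold]; j=2 S=133.0442 intr=0.0000 cont=4.0426 V=4.0426[hold]  S*(2)=-
k=1: j=0 S=103.2846 intr=13.7754 cont=16.9170 V=16.9170[hold]; j=1 S=122.2764 intr=0.0000 cont=7.5794 V=7.5794[hold]  S*(1)=-
k=0: j=0 S=112.3800 intr=4.6800 cont=12.1565 V=12.1565[hold]  S*(0)=-

price = 12.1565
boundary = - - - 87.2426 80.1817 87.2426 94.9253 87.2426 94.9253
tree:
12.1565
16.9170 7.5794
22.8351 11.2422 4.0426
29.8174 16.1643 6.4984 1.6625
36.8783 22.4148 10.1563 2.9572 0.4038
43.3678 29.8174 15.3273 5.1586 0.8180 0.0000
49.3320 36.8783 22.1347 8.7647 1.6571 0.0000 0.0000
54.8135 43.3678 29.8174 14.3409 3.3568 0.0000 0.0000 0.0000
59.8514 49.3320 36.8783 22.1347 6.8001 0.0000 0.0000 0.0000 0.0000
64.4815 54.8135 43.3678 29.8174 13.7754 0.0000 0.0000 0.0000 0.0000 0.0000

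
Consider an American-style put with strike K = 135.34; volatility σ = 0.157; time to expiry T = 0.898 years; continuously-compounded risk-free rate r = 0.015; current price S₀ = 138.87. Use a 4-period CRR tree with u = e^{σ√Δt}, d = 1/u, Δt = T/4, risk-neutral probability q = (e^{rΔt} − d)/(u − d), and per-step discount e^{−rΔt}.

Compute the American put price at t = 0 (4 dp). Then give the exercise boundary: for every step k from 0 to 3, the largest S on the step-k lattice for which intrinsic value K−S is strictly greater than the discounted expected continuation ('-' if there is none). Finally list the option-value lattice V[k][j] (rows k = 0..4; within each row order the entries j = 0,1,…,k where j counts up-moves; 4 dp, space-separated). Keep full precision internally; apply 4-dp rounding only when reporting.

price = 5.7790
boundary = - - - 111.0934
tree:
5.7790
9.7692 1.8918
15.8746 3.8276 0.0000
24.2466 7.7439 0.0000 0.0000
32.2108 15.6673 0.0000 0.0000 0.0000

params: Δt=0.22450 u=1.07723 d=0.92831 q=0.50406 e^(-rΔt)=0.99664
t_4 payoffs: 32.2108 15.6673 0.0000 0.0000 0.0000
t_3: node(3,0) S=111.0934 payoff=24.2466 vs cont=23.7916 → 24.2466 [stop]  node(3,1) S=128.9145 payoff=6.4255 vs cont=7.7439 → 7.7439 [wait]  node(3,2) S=149.5943 payoff=0.0000 vs cont=0.0000 → 0.0000 [wait]  node(3,3) S=173.5915 payoff=0.0000 vs cont=0.0000 → 0.0000 [wait]  ⇒ S*(3)=111.0934
t_2: node(2,0) S=119.6727 payoff=15.6673 vs cont=15.8746 → 15.8746 [wait]  node(2,1) S=138.8700 payoff=0.0000 vs cont=3.8276 → 3.8276 [wait]  node(2,2) S=161.1468 payoff=0.0000 vs cont=0.0000 → 0.0000 [wait]  ⇒ S*(2)=-
t_1: node(1,0) S=128.9145 payoff=6.4255 vs cont=9.7692 → 9.7692 [wait]  node(1,1) S=149.5943 payoff=0.0000 vs cont=1.8918 → 1.8918 [wait]  ⇒ S*(1)=-
t_0: node(0,0) S=138.8700 payoff=0.0000 vs cont=5.7790 → 5.7790 [wait]  ⇒ S*(0)=-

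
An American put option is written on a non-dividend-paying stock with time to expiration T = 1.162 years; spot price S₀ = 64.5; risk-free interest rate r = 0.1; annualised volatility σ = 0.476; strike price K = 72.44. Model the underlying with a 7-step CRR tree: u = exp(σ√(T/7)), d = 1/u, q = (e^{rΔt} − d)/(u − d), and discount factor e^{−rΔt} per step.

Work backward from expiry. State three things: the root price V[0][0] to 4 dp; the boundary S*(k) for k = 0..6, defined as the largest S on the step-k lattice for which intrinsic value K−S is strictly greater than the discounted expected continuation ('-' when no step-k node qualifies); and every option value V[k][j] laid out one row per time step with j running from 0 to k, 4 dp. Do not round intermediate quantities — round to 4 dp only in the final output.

price = 14.5426
boundary = - - 43.7631 36.0481 43.7631 53.1293 43.7631
tree:
14.5426
20.7806 8.6594
28.6769 13.4136 4.0935
36.3919 20.0546 7.0803 1.1794
42.7468 28.6769 11.9212 2.3725 0.0000
47.9815 36.3919 19.3107 4.7724 0.0000 0.0000
52.2933 42.7468 28.6769 9.5999 0.0000 0.0000 0.0000
55.8449 47.9815 36.3919 19.3107 0.0000 0.0000 0.0000 0.0000

Δt=0.16600, u=1.21402, d=0.82371, q=0.49455, disc=e^(-rΔt)=0.98354
k=7 terminal: V=max(K-S,0) → 55.8449 47.9815 36.3919 19.3107 0.0000 0.0000 0.0000 0.0000
k=6: j=0 S=20.1467 intr=52.2933 cont=51.1007 V=52.2933[EX]; j=1 S=29.6932 intr=42.7468 cont=41.5543 V=42.7468[EX]; j=2 S=43.7631 intr=28.6769 cont=27.4843 V=28.6769[EX]; j=3 S=64.5000 intr=7.9400 cont=9.5999 V=9.5999[hold]; j=4 S=95.0630 intr=0.0000 cont=0.0000 V=0.0000[hold]; j=5 S=140.1080 intr=0.0000 cont=0.0000 V=0.0000[hold]; j=6 S=206.4975 intr=0.0000 cont=0.0000 V=0.0000[hold]  S*(6)=43.7631
k=5: j=0 S=24.4585 intr=47.9815 cont=46.7889 V=47.9815[EX]; j=1 S=36.0481 intr=36.3919 cont=35.1993 V=36.3919[EX]; j=2 S=53.1293 intr=19.3107 cont=18.9255 V=19.3107[EX]; j=3 S=78.3043 intr=0.0000 cont=4.7724 V=4.7724[hold]; j=4 S=115.4083 intr=0.0000 cont=0.0000 V=0.0000[hold]; j=5 S=170.0940 intr=0.0000 cont=0.0000 V=0.0000[hold]  S*(5)=53.1293
k=4: j=0 S=29.6932 intr=42.7468 cont=41.5543 V=42.7468[EX]; j=1 S=43.7631 intr=28.6769 cont=27.4843 V=28.6769[EX]; j=2 S=64.5000 intr=7.9400 cont=11.9212 V=11.9212[hold]; j=3 S=95.0630 intr=0.0000 cont=2.3725 V=2.3725[hold]; j=4 S=140.1080 intr=0.0000 cont=0.0000 V=0.0000[hold]  S*(4)=43.7631
k=3: j=0 S=36.0481 intr=36.3919 cont=35.1993 V=36.3919[EX]; j=1 S=53.1293 intr=19.3107 cont=20.0546 V=20.0546[hold]; j=2 S=78.3043 intr=0.0000 cont=7.0803 V=7.0803[hold]; j=3 S=115.4083 intr=0.0000 cont=1.1794 V=1.1794[hold]  S*(3)=36.0481
k=2: j=0 S=43.7631 intr=28.6769 cont=27.8462 V=28.6769[EX]; j=1 S=64.5000 intr=7.9400 cont=13.4136 V=13.4136[hold]; j=2 S=95.0630 intr=0.0000 cont=4.0935 V=4.0935[hold]  S*(2)=43.7631
k=1: j=0 S=53.1293 intr=19.3107 cont=20.7806 V=20.7806[hold]; j=1 S=78.3043 intr=0.0000 cont=8.6594 V=8.6594[hold]  S*(1)=-
k=0: j=0 S=64.5000 intr=7.9400 cont=14.5426 V=14.5426[hold]  S*(0)=-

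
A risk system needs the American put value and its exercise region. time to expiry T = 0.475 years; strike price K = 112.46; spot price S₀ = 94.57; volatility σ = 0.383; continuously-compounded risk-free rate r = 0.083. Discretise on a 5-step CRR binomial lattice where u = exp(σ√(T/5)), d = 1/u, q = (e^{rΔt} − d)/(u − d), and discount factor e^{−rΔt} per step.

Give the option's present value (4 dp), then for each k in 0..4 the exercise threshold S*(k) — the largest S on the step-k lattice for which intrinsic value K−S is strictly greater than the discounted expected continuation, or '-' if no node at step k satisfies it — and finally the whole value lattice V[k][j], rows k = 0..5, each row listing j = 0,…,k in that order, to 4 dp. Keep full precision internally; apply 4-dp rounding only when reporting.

Δt=0.09500  u=1.12530  d=0.88865  q=0.50397  discount=0.99215
step 5 (expiry): payoffs max(K−S,0) = 60.0500 46.0933 28.4201 6.0405 0.0000 0.0000
step 4: (k=4,j=0): S=58.9769, (K−S)⁺=53.4831, hold=52.5998 ⇒ V=53.4831 exercise | (k=4,j=1): S=74.6823, (K−S)⁺=37.7777, hold=36.8944 ⇒ V=37.7777 exercise | (k=4,j=2): S=94.5700, (K−S)⁺=17.8900, hold=17.0067 ⇒ V=17.8900 exercise | (k=4,j=3): S=119.7537, (K−S)⁺=0.0000, hold=2.9727 ⇒ V=2.9727 continue | (k=4,j=4): S=151.6438, (K−S)⁺=0.0000, hold=0.0000 ⇒ V=0.0000 continue  boundary S*=94.5700
step 3: (k=3,j=0): S=66.3667, (K−S)⁺=46.0933, hold=45.2101 ⇒ V=46.0933 exercise | (k=3,j=1): S=84.0399, (K−S)⁺=28.4201, hold=27.5368 ⇒ V=28.4201 exercise | (k=3,j=2): S=106.4195, (K−S)⁺=6.0405, hold=10.2906 ⇒ V=10.2906 continue | (k=3,j=3): S=134.7587, (K−S)⁺=0.0000, hold=1.4630 ⇒ V=1.4630 continue  boundary S*=84.0399
step 2: (k=2,j=0): S=74.6823, (K−S)⁺=37.7777, hold=36.8944 ⇒ V=37.7777 exercise | (k=2,j=1): S=94.5700, (K−S)⁺=17.8900, hold=19.1319 ⇒ V=19.1319 continue | (k=2,j=2): S=119.7537, (K−S)⁺=0.0000, hold=5.7958 ⇒ V=5.7958 continue  boundary S*=74.6823
step 1: (k=1,j=0): S=84.0399, (K−S)⁺=28.4201, hold=28.1578 ⇒ V=28.4201 exercise | (k=1,j=1): S=106.4195, (K−S)⁺=6.0405, hold=12.3134 ⇒ V=12.3134 continue  boundary S*=84.0399
step 0: (k=0,j=0): S=94.5700, (K−S)⁺=17.8900, hold=20.1433 ⇒ V=20.1433 continue  boundary S*=-

price = 20.1433
boundary = - 84.0399 74.6823 84.0399 94.5700
tree:
20.1433
28.4201 12.3134
37.7777 19.1319 5.7958
46.0933 28.4201 10.2906 1.4630
53.4831 37.7777 17.8900 2.9727 0.0000
60.0500 46.0933 28.4201 6.0405 0.0000 0.0000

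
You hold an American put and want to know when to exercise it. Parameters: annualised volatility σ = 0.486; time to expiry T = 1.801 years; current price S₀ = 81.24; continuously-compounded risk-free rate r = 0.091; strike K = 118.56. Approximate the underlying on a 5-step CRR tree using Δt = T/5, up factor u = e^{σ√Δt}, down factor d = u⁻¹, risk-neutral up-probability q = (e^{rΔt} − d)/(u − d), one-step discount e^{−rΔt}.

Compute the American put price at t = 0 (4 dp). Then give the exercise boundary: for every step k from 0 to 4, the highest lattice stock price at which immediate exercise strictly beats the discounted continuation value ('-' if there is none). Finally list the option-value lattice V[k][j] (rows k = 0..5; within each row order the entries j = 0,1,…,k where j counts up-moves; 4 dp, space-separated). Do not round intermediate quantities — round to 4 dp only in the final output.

Δt=0.36020  u=1.33868  d=0.74701  q=0.48391  discount=0.96775
step 5 (expiry): payoffs max(K−S,0) = 99.6630 84.6956 57.8732 9.8060 0.0000 0.0000
step 4: (k=4,j=0): S=25.2969, (K−S)⁺=93.2631, hold=89.4399 ⇒ V=93.2631 exercise | (k=4,j=1): S=45.3335, (K−S)⁺=73.2265, hold=69.4033 ⇒ V=73.2265 exercise | (k=4,j=2): S=81.2400, (K−S)⁺=37.3200, hold=33.4968 ⇒ V=37.3200 exercise | (k=4,j=3): S=145.5864, (K−S)⁺=0.0000, hold=4.8976 ⇒ V=4.8976 continue | (k=4,j=4): S=260.8986, (K−S)⁺=0.0000, hold=0.0000 ⇒ V=0.0000 continue  boundary S*=81.2400
step 3: (k=3,j=0): S=33.8644, (K−S)⁺=84.6956, hold=80.8724 ⇒ V=84.6956 exercise | (k=3,j=1): S=60.6868, (K−S)⁺=57.8732, hold=54.0500 ⇒ V=57.8732 exercise | (k=3,j=2): S=108.7540, (K−S)⁺=9.8060, hold=20.9330 ⇒ V=20.9330 continue | (k=3,j=3): S=194.8930, (K−S)⁺=0.0000, hold=2.4461 ⇒ V=2.4461 continue  boundary S*=60.6868
step 2: (k=2,j=0): S=45.3335, (K−S)⁺=73.2265, hold=69.4033 ⇒ V=73.2265 exercise | (k=2,j=1): S=81.2400, (K−S)⁺=37.3200, hold=38.7076 ⇒ V=38.7076 continue | (k=2,j=2): S=145.5864, (K−S)⁺=0.0000, hold=11.6004 ⇒ V=11.6004 continue  boundary S*=45.3335
step 1: (k=1,j=0): S=60.6868, (K−S)⁺=57.8732, hold=54.6998 ⇒ V=57.8732 exercise | (k=1,j=1): S=108.7540, (K−S)⁺=9.8060, hold=24.7650 ⇒ V=24.7650 continue  boundary S*=60.6868
step 0: (k=0,j=0): S=81.2400, (K−S)⁺=37.3200, hold=40.5022 ⇒ V=40.5022 continue  boundary S*=-

price = 40.5022
boundary = - 60.6868 45.3335 60.6868 81.2400
tree:
40.5022
57.8732 24.7650
73.2265 38.7076 11.6004
84.6956 57.8732 20.9330 2.4461
93.2631 73.2265 37.3200 4.8976 0.0000
99.6630 84.6956 57.8732 9.8060 0.0000 0.0000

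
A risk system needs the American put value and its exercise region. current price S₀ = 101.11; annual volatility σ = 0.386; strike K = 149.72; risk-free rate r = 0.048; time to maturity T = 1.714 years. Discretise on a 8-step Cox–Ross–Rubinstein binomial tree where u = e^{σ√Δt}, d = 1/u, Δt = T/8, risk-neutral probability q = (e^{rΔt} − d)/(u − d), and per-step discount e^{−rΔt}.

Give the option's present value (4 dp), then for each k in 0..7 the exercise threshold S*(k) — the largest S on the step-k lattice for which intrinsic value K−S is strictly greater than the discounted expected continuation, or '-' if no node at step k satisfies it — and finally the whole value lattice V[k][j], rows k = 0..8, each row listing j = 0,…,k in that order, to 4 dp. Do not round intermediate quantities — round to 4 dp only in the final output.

price = 51.0056
boundary = - 84.5667 70.7302 84.5667 70.7302 84.5667 101.1100 120.8896
tree:
51.0056
65.1533 37.0249
78.9898 49.9845 24.0115
90.5625 65.1533 34.8945 12.9319
100.2416 78.9898 48.8257 20.8006 4.8267
108.3371 90.5625 65.1533 32.4767 8.8078 0.6893
115.1081 100.2416 78.9898 48.6100 15.9856 1.3503 0.0000
120.7712 108.3371 90.5625 65.1533 28.8304 2.6451 0.0000 0.0000
125.5077 115.1081 100.2416 78.9898 48.6100 5.1815 0.0000 0.0000 0.0000

params: Δt=0.21425 u=1.19562 d=0.83638 q=0.48423 e^(-rΔt)=0.98977
t_8 payoffs: 125.5077 115.1081 100.2416 78.9898 48.6100 5.1815 0.0000 0.0000 0.0000
t_7: node(7,0) S=28.9488 payoff=120.7712 vs cont=119.2393 → 120.7712 [stop]  node(7,1) S=41.3829 payoff=108.3371 vs cont=106.8053 → 108.3371 [stop]  node(7,2) S=59.1575 payoff=90.5625 vs cont=89.0306 → 90.5625 [stop]  node(7,3) S=84.5667 payoff=65.1533 vs cont=63.6215 → 65.1533 [stop]  node(7,4) S=120.8896 payoff=28.8304 vs cont=27.2986 → 28.8304 [stop]  node(7,5) S=172.8137 payoff=0.0000 vs cont=2.6451 → 2.6451 [wait]  node(7,6) S=247.0402 payoff=0.0000 vs cont=0.0000 → 0.0000 [wait]  node(7,7) S=353.1482 payoff=0.0000 vs cont=0.0000 → 0.0000 [wait]  ⇒ S*(7)=120.8896
t_6: node(6,0) S=34.6119 payoff=115.1081 vs cont=113.5762 → 115.1081 [stop]  node(6,1) S=49.4784 payoff=100.2416 vs cont=98.7098 → 100.2416 [stop]  node(6,2) S=70.7302 payoff=78.9898 vs cont=77.4580 → 78.9898 [stop]  node(6,3) S=101.1100 payoff=48.6100 vs cont=47.0782 → 48.6100 [stop]  node(6,4) S=144.5385 payoff=5.1815 vs cont=15.9856 → 15.9856 [wait]  node(6,5) S=206.6203 payoff=0.0000 vs cont=1.3503 → 1.3503 [wait]  node(6,6) S=295.3672 payoff=0.0000 vs cont=0.0000 → 0.0000 [wait]  ⇒ S*(6)=101.1100
t_5: node(5,0) S=41.3829 payoff=108.3371 vs cont=106.8053 → 108.3371 [stop]  node(5,1) S=59.1575 payoff=90.5625 vs cont=89.0306 → 90.5625 [stop]  node(5,2) S=84.5667 payoff=65.1533 vs cont=63.6215 → 65.1533 [stop]  node(5,3) S=120.8896 payoff=28.8304 vs cont=32.4767 → 32.4767 [wait]  node(5,4) S=172.8137 payoff=0.0000 vs cont=8.8078 → 8.8078 [wait]  node(5,5) S=247.0402 payoff=0.0000 vs cont=0.6893 → 0.6893 [wait]  ⇒ S*(5)=84.5667
t_4: node(4,0) S=49.4784 payoff=100.2416 vs cont=98.7098 → 100.2416 [stop]  node(4,1) S=70.7302 payoff=78.9898 vs cont=77.4580 → 78.9898 [stop]  node(4,2) S=101.1100 payoff=48.6100 vs cont=48.8257 → 48.8257 [wait]  node(4,3) S=144.5385 payoff=5.1815 vs cont=20.8006 → 20.8006 [wait]  node(4,4) S=206.6203 payoff=0.0000 vs cont=4.8267 → 4.8267 [wait]  ⇒ S*(4)=70.7302
t_3: node(3,0) S=59.1575 payoff=90.5625 vs cont=89.0306 → 90.5625 [stop]  node(3,1) S=84.5667 payoff=65.1533 vs cont=63.7249 → 65.1533 [stop]  node(3,2) S=120.8896 payoff=28.8304 vs cont=34.8945 → 34.8945 [wait]  node(3,3) S=172.8137 payoff=0.0000 vs cont=12.9319 → 12.9319 [wait]  ⇒ S*(3)=84.5667
t_2: node(2,0) S=70.7302 payoff=78.9898 vs cont=77.4580 → 78.9898 [stop]  node(2,1) S=101.1100 payoff=48.6100 vs cont=49.9845 → 49.9845 [wait]  node(2,2) S=144.5385 payoff=5.1815 vs cont=24.0115 → 24.0115 [wait]  ⇒ S*(2)=70.7302
t_1: node(1,0) S=84.5667 payoff=65.1533 vs cont=64.2802 → 65.1533 [stop]  node(1,1) S=120.8896 payoff=28.8304 vs cont=37.0249 → 37.0249 [wait]  ⇒ S*(1)=84.5667
t_0: node(0,0) S=101.1100 payoff=48.6100 vs cont=51.0056 → 51.0056 [wait]  ⇒ S*(0)=-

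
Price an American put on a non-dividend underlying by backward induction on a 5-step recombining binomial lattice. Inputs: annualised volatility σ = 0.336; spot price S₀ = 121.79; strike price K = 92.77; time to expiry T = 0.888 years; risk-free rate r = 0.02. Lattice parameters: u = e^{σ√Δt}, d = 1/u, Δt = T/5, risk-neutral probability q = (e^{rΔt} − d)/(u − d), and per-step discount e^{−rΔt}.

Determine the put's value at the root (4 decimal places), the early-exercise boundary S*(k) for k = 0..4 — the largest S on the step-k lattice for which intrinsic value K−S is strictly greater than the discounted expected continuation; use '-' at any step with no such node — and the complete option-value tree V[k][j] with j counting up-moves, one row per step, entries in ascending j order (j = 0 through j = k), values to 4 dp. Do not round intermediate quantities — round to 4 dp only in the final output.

Δt=0.17760, u=1.15211, d=0.86797, q=0.47718, disc=e^(-rΔt)=0.99645
k=5 terminal: V=max(K-S,0) → 32.7725 13.1313 0.0000 0.0000 0.0000 0.0000
k=4: j=0 S=69.1240 intr=23.6460 cont=23.3171 V=23.6460[EX]; j=1 S=91.7530 intr=1.0170 cont=6.8409 V=6.8409[hold]; j=2 S=121.7900 intr=0.0000 cont=0.0000 V=0.0000[hold]; j=3 S=161.6602 intr=0.0000 cont=0.0000 V=0.0000[hold]; j=4 S=214.5827 intr=0.0000 cont=0.0000 V=0.0000[hold]  S*(4)=69.1240
k=3: j=0 S=79.6387 intr=13.1313 cont=15.5715 V=15.5715[hold]; j=1 S=105.7100 intr=0.0000 cont=3.5639 V=3.5639[hold]; j=2 S=140.3161 intr=0.0000 cont=0.0000 V=0.0000[hold]; j=3 S=186.2511 intr=0.0000 cont=0.0000 V=0.0000[hold]  S*(3)=-
k=2: j=0 S=91.7530 intr=1.0170 cont=9.8068 V=9.8068[hold]; j=1 S=121.7900 intr=0.0000 cont=1.8566 V=1.8566[hold]; j=2 S=161.6602 intr=0.0000 cont=0.0000 V=0.0000[hold]  S*(2)=-
k=1: j=0 S=105.7100 intr=0.0000 cont=5.9918 V=5.9918[hold]; j=1 S=140.3161 intr=0.0000 cont=0.9672 V=0.9672[hold]  S*(1)=-
k=0: j=0 S=121.7900 intr=0.0000 cont=3.5814 V=3.5814[hold]  S*(0)=-

price = 3.5814
boundary = - - - - 69.1240
tree:
3.5814
5.9918 0.9672
9.8068 1.8566 0.0000
15.5715 3.5639 0.0000 0.0000
23.6460 6.8409 0.0000 0.0000 0.0000
32.7725 13.1313 0.0000 0.0000 0.0000 0.0000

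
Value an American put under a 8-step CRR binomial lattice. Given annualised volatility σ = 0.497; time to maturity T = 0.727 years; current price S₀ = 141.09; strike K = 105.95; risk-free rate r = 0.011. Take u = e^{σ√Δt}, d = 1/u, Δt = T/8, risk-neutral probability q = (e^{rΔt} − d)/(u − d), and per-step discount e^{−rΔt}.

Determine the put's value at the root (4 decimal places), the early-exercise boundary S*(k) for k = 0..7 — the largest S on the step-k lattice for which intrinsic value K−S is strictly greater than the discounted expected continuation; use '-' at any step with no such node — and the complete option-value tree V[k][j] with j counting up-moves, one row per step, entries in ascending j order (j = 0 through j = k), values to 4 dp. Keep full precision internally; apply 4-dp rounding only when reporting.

price = 7.0119
boundary = - - - - - 66.7052 77.4867 90.0107
tree:
7.0119
10.4995 3.0296
15.3563 4.9551 0.8290
21.8226 7.9776 1.5013 0.0601
29.9242 12.5833 2.7157 0.1127 0.0000
39.2448 19.3052 4.9057 0.2112 0.0000 0.0000
48.5261 28.4633 8.8495 0.3959 0.0000 0.0000 0.0000
56.5161 39.2448 15.9393 0.7421 0.0000 0.0000 0.0000 0.0000
63.3943 48.5261 28.4633 1.3910 0.0000 0.0000 0.0000 0.0000 0.0000

Δt=0.09087, u=1.16163, d=0.86086, q=0.46594, disc=e^(-rΔt)=0.99900
k=8 terminal: V=max(K-S,0) → 63.3943 48.5261 28.4633 1.3910 0.0000 0.0000 0.0000 0.0000 0.0000
k=7: j=0 S=49.4339 intr=56.5161 cont=56.4102 V=56.5161[EX]; j=1 S=66.7052 intr=39.2448 cont=39.1390 V=39.2448[EX]; j=2 S=90.0107 intr=15.9393 cont=15.8334 V=15.9393[EX]; j=3 S=121.4588 intr=0.0000 cont=0.7421 V=0.7421[hold]; j=4 S=163.8942 intr=0.0000 cont=0.0000 V=0.0000[hold]; j=5 S=221.1557 intr=0.0000 cont=0.0000 V=0.0000[hold]; j=6 S=298.4234 intr=0.0000 cont=0.0000 V=0.0000[hold]; j=7 S=402.6869 intr=0.0000 cont=0.0000 V=0.0000[hold]  S*(7)=90.0107
k=6: j=0 S=57.4239 intr=48.5261 cont=48.4203 V=48.5261[EX]; j=1 S=77.4867 intr=28.4633 cont=28.3575 V=28.4633[EX]; j=2 S=104.5590 intr=1.3910 cont=8.8495 V=8.8495[hold]; j=3 S=141.0900 intr=0.0000 cont=0.3959 V=0.3959[hold]; j=4 S=190.3842 intr=0.0000 cont=0.0000 V=0.0000[hold]; j=5 S=256.9008 intr=0.0000 cont=0.0000 V=0.0000[hold]; j=6 S=346.6571 intr=0.0000 cont=0.0000 V=0.0000[hold]  S*(6)=77.4867
k=5: j=0 S=66.7052 intr=39.2448 cont=39.1390 V=39.2448[EX]; j=1 S=90.0107 intr=15.9393 cont=19.3052 V=19.3052[hold]; j=2 S=121.4588 intr=0.0000 cont=4.9057 V=4.9057[hold]; j=3 S=163.8942 intr=0.0000 cont=0.2112 V=0.2112[hold]; j=4 S=221.1557 intr=0.0000 cont=0.0000 V=0.0000[hold]; j=5 S=298.4234 intr=0.0000 cont=0.0000 V=0.0000[hold]  S*(5)=66.7052
k=4: j=0 S=77.4867 intr=28.4633 cont=29.9242 V=29.9242[hold]; j=1 S=104.5590 intr=1.3910 cont=12.5833 V=12.5833[hold]; j=2 S=141.0900 intr=0.0000 cont=2.7157 V=2.7157[hold]; j=3 S=190.3842 intr=0.0000 cont=0.1127 V=0.1127[hold]; j=4 S=256.9008 intr=0.0000 cont=0.0000 V=0.0000[hold]  S*(4)=-
k=3: j=0 S=90.0107 intr=15.9393 cont=21.8226 V=21.8226[hold]; j=1 S=121.4588 intr=0.0000 cont=7.9776 V=7.9776[hold]; j=2 S=163.8942 intr=0.0000 cont=1.5013 V=1.5013[hold]; j=3 S=221.1557 intr=0.0000 cont=0.0601 V=0.0601[hold]  S*(3)=-
k=2: j=0 S=104.5590 intr=1.3910 cont=15.3563 V=15.3563[hold]; j=1 S=141.0900 intr=0.0000 cont=4.9551 V=4.9551[hold]; j=2 S=190.3842 intr=0.0000 cont=0.8290 V=0.8290[hold]  S*(2)=-
k=1: j=0 S=121.4588 intr=0.0000 cont=10.4995 V=10.4995[hold]; j=1 S=163.8942 intr=0.0000 cont=3.0296 V=3.0296[hold]  S*(1)=-
k=0: j=0 S=141.0900 intr=0.0000 cont=7.0119 V=7.0119[hold]  S*(0)=-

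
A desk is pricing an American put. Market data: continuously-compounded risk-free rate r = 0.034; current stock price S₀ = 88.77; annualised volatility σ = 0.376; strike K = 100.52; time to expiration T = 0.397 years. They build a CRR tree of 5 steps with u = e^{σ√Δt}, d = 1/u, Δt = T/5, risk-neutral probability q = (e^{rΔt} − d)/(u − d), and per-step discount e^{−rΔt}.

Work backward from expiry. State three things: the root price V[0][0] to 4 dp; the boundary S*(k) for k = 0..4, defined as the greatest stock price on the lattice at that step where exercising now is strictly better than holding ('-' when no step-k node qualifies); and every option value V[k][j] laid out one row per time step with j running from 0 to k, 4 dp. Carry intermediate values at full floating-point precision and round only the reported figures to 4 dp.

Δt=0.07940, u=1.11177, d=0.89947, q=0.48627, disc=e^(-rΔt)=0.99730
k=5 terminal: V=max(K-S,0) → 48.2563 35.9209 20.6740 1.8286 0.0000 0.0000
k=4: j=0 S=58.1050 intr=42.4150 cont=42.1440 V=42.4150[EX]; j=1 S=71.8191 intr=28.7009 cont=28.4299 V=28.7009[EX]; j=2 S=88.7700 intr=11.7500 cont=11.4790 V=11.7500[EX]; j=3 S=109.7217 intr=0.0000 cont=0.9369 V=0.9369[hold]; j=4 S=135.6185 intr=0.0000 cont=0.0000 V=0.0000[hold]  S*(4)=88.7700
k=3: j=0 S=64.5991 intr=35.9209 cont=35.6499 V=35.9209[EX]; j=1 S=79.8460 intr=20.6740 cont=20.4030 V=20.6740[EX]; j=2 S=98.6914 intr=1.8286 cont=6.4744 V=6.4744[hold]; j=3 S=121.9848 intr=0.0000 cont=0.4800 V=0.4800[hold]  S*(3)=79.8460
k=2: j=0 S=71.8191 intr=28.7009 cont=28.4299 V=28.7009[EX]; j=1 S=88.7700 intr=11.7500 cont=13.7320 V=13.7320[hold]; j=2 S=109.7217 intr=0.0000 cont=3.5499 V=3.5499[hold]  S*(2)=71.8191
k=1: j=0 S=79.8460 intr=20.6740 cont=21.3642 V=21.3642[hold]; j=1 S=98.6914 intr=1.8286 cont=8.7571 V=8.7571[hold]  S*(1)=-
k=0: j=0 S=88.7700 intr=11.7500 cont=15.1927 V=15.1927[hold]  S*(0)=-

price = 15.1927
boundary = - - 71.8191 79.8460 88.7700
tree:
15.1927
21.3642 8.7571
28.7009 13.7320 3.5499
35.9209 20.6740 6.4744 0.4800
42.4150 28.7009 11.7500 0.9369 0.0000
48.2563 35.9209 20.6740 1.8286 0.0000 0.0000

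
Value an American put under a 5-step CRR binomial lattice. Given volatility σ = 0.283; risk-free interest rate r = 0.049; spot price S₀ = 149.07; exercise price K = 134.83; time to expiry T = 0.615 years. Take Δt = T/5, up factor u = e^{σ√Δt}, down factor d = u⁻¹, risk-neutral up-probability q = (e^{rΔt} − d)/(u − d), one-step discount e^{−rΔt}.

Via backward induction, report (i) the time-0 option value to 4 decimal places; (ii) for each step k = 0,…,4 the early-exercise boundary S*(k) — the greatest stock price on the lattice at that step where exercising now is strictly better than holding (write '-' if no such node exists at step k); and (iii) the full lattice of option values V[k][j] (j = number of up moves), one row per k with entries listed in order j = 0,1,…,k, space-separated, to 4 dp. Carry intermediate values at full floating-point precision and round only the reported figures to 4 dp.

Δt=0.12300  u=1.10434  d=0.90551  q=0.50561  discount=0.99399
step 5 (expiry): payoffs max(K−S,0) = 44.0757 24.1481 0.0000 0.0000 0.0000 0.0000
step 4: (k=4,j=0): S=100.2241, (K−S)⁺=34.6059, hold=33.7958 ⇒ V=34.6059 exercise | (k=4,j=1): S=122.2309, (K−S)⁺=12.5991, hold=11.8668 ⇒ V=12.5991 exercise | (k=4,j=2): S=149.0700, (K−S)⁺=0.0000, hold=0.0000 ⇒ V=0.0000 continue | (k=4,j=3): S=181.8023, (K−S)⁺=0.0000, hold=0.0000 ⇒ V=0.0000 continue | (k=4,j=4): S=221.7219, (K−S)⁺=0.0000, hold=0.0000 ⇒ V=0.0000 continue  boundary S*=122.2309
step 3: (k=3,j=0): S=110.6819, (K−S)⁺=24.1481, hold=23.3379 ⇒ V=24.1481 exercise | (k=3,j=1): S=134.9851, (K−S)⁺=0.0000, hold=6.1914 ⇒ V=6.1914 continue | (k=3,j=2): S=164.6246, (K−S)⁺=0.0000, hold=0.0000 ⇒ V=0.0000 continue | (k=3,j=3): S=200.7724, (K−S)⁺=0.0000, hold=0.0000 ⇒ V=0.0000 continue  boundary S*=110.6819
step 2: (k=2,j=0): S=122.2309, (K−S)⁺=12.5991, hold=14.9785 ⇒ V=14.9785 continue | (k=2,j=1): S=149.0700, (K−S)⁺=0.0000, hold=3.0426 ⇒ V=3.0426 continue | (k=2,j=2): S=181.8023, (K−S)⁺=0.0000, hold=0.0000 ⇒ V=0.0000 continue  boundary S*=-
step 1: (k=1,j=0): S=134.9851, (K−S)⁺=0.0000, hold=8.8898 ⇒ V=8.8898 continue | (k=1,j=1): S=164.6246, (K−S)⁺=0.0000, hold=1.4952 ⇒ V=1.4952 continue  boundary S*=-
step 0: (k=0,j=0): S=149.0700, (K−S)⁺=0.0000, hold=5.1200 ⇒ V=5.1200 continue  boundary S*=-

price = 5.1200
boundary = - - - 110.6819 122.2309
tree:
5.1200
8.8898 1.4952
14.9785 3.0426 0.0000
24.1481 6.1914 0.0000 0.0000
34.6059 12.5991 0.0000 0.0000 0.0000
44.0757 24.1481 0.0000 0.0000 0.0000 0.0000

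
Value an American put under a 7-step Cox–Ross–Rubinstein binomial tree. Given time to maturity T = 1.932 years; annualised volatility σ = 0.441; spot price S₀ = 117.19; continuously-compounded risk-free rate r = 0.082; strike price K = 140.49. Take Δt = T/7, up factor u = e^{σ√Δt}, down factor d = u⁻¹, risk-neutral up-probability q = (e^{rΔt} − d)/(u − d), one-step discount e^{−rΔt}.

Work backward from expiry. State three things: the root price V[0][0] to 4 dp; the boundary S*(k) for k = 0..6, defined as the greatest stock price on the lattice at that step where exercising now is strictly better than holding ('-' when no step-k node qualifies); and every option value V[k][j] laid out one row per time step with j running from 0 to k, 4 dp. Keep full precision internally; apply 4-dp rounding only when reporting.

price = 34.1063
boundary = - - 73.7316 92.9549 73.7316 92.9549 73.7316
tree:
34.1063
48.5625 20.7271
66.7584 31.9845 10.0366
82.0062 47.5351 17.3732 2.9077
94.1008 66.7584 29.2869 5.8468 0.0000
103.6942 82.0062 47.5351 11.7567 0.0000 0.0000
111.3036 94.1008 66.7584 23.6401 0.0000 0.0000 0.0000
117.3394 103.6942 82.0062 47.5351 0.0000 0.0000 0.0000 0.0000

Δt=0.27600  u=1.26072  d=0.79320  q=0.49130  discount=0.97762
step 7 (expiry): payoffs max(K−S,0) = 117.3394 103.6942 82.0062 47.5351 0.0000 0.0000 0.0000 0.0000
step 6: (k=6,j=0): S=29.1864, (K−S)⁺=111.3036, hold=108.1598 ⇒ V=111.3036 exercise | (k=6,j=1): S=46.3892, (K−S)⁺=94.1008, hold=90.9569 ⇒ V=94.1008 exercise | (k=6,j=2): S=73.7316, (K−S)⁺=66.7584, hold=63.6145 ⇒ V=66.7584 exercise | (k=6,j=3): S=117.1900, (K−S)⁺=23.3000, hold=23.6401 ⇒ V=23.6401 continue | (k=6,j=4): S=186.2633, (K−S)⁺=0.0000, hold=0.0000 ⇒ V=0.0000 continue | (k=6,j=5): S=296.0494, (K−S)⁺=0.0000, hold=0.0000 ⇒ V=0.0000 continue | (k=6,j=6): S=470.5448, (K−S)⁺=0.0000, hold=0.0000 ⇒ V=0.0000 continue  boundary S*=73.7316
step 5: (k=5,j=0): S=36.7958, (K−S)⁺=103.6942, hold=100.5503 ⇒ V=103.6942 exercise | (k=5,j=1): S=58.4838, (K−S)⁺=82.0062, hold=78.8624 ⇒ V=82.0062 exercise | (k=5,j=2): S=92.9549, (K−S)⁺=47.5351, hold=44.5546 ⇒ V=47.5351 exercise | (k=5,j=3): S=147.7437, (K−S)⁺=0.0000, hold=11.7567 ⇒ V=11.7567 continue | (k=5,j=4): S=234.8258, (K−S)⁺=0.0000, hold=0.0000 ⇒ V=0.0000 continue | (k=5,j=5): S=373.2352, (K−S)⁺=0.0000, hold=0.0000 ⇒ V=0.0000 continue  boundary S*=92.9549
step 4: (k=4,j=0): S=46.3892, (K−S)⁺=94.1008, hold=90.9569 ⇒ V=94.1008 exercise | (k=4,j=1): S=73.7316, (K−S)⁺=66.7584, hold=63.6145 ⇒ V=66.7584 exercise | (k=4,j=2): S=117.1900, (K−S)⁺=23.3000, hold=29.2869 ⇒ V=29.2869 continue | (k=4,j=3): S=186.2633, (K−S)⁺=0.0000, hold=5.8468 ⇒ V=5.8468 continue | (k=4,j=4): S=296.0494, (K−S)⁺=0.0000, hold=0.0000 ⇒ V=0.0000 continue  boundary S*=73.7316
step 3: (k=3,j=0): S=58.4838, (K−S)⁺=82.0062, hold=78.8624 ⇒ V=82.0062 exercise | (k=3,j=1): S=92.9549, (K−S)⁺=47.5351, hold=47.2668 ⇒ V=47.5351 exercise | (k=3,j=2): S=147.7437, (K−S)⁺=0.0000, hold=17.3732 ⇒ V=17.3732 continue | (k=3,j=3): S=234.8258, (K−S)⁺=0.0000, hold=2.9077 ⇒ V=2.9077 continue  boundary S*=92.9549
step 2: (k=2,j=0): S=73.7316, (K−S)⁺=66.7584, hold=63.6145 ⇒ V=66.7584 exercise | (k=2,j=1): S=117.1900, (K−S)⁺=23.3000, hold=31.9845 ⇒ V=31.9845 continue | (k=2,j=2): S=186.2633, (K−S)⁺=0.0000, hold=10.0366 ⇒ V=10.0366 continue  boundary S*=73.7316
step 1: (k=1,j=0): S=92.9549, (K−S)⁺=47.5351, hold=48.5625 ⇒ V=48.5625 continue | (k=1,j=1): S=147.7437, (K−S)⁺=0.0000, hold=20.7271 ⇒ V=20.7271 continue  boundary S*=-
step 0: (k=0,j=0): S=117.1900, (K−S)⁺=23.3000, hold=34.1063 ⇒ V=34.1063 continue  boundary S*=-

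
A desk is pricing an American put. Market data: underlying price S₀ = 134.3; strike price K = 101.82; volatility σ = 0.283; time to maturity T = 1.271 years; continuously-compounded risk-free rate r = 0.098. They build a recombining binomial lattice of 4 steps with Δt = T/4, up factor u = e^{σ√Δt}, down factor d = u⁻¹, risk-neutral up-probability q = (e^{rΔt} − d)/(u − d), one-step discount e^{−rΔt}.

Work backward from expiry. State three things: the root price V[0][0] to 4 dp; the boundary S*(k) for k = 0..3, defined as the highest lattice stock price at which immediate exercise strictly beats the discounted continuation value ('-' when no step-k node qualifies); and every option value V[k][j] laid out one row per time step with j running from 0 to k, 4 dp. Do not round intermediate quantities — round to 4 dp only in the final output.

price = 1.9879
boundary = - - - 83.2211
tree:
1.9879
4.2330 0.3287
8.9263 0.7688 0.0000
18.5989 1.7981 0.0000 0.0000
30.8700 4.2055 0.0000 0.0000 0.0000

params: Δt=0.31775 u=1.17295 d=0.85255 q=0.55892 e^(-rΔt)=0.96934
t_4 payoffs: 30.8700 4.2055 0.0000 0.0000 0.0000
t_3: node(3,0) S=83.2211 payoff=18.5989 vs cont=15.4772 → 18.5989 [stop]  node(3,1) S=114.4973 payoff=0.0000 vs cont=1.7981 → 1.7981 [wait]  node(3,2) S=157.5277 payoff=0.0000 vs cont=0.0000 → 0.0000 [wait]  node(3,3) S=216.7298 payoff=0.0000 vs cont=0.0000 → 0.0000 [wait]  ⇒ S*(3)=83.2211
t_2: node(2,0) S=97.6145 payoff=4.2055 vs cont=8.9263 → 8.9263 [wait]  node(2,1) S=134.3000 payoff=0.0000 vs cont=0.7688 → 0.7688 [wait]  node(2,2) S=184.7727 payoff=0.0000 vs cont=0.0000 → 0.0000 [wait]  ⇒ S*(2)=-
t_1: node(1,0) S=114.4973 payoff=0.0000 vs cont=4.2330 → 4.2330 [wait]  node(1,1) S=157.5277 payoff=0.0000 vs cont=0.3287 → 0.3287 [wait]  ⇒ S*(1)=-
t_0: node(0,0) S=134.3000 payoff=0.0000 vs cont=1.9879 → 1.9879 [wait]  ⇒ S*(0)=-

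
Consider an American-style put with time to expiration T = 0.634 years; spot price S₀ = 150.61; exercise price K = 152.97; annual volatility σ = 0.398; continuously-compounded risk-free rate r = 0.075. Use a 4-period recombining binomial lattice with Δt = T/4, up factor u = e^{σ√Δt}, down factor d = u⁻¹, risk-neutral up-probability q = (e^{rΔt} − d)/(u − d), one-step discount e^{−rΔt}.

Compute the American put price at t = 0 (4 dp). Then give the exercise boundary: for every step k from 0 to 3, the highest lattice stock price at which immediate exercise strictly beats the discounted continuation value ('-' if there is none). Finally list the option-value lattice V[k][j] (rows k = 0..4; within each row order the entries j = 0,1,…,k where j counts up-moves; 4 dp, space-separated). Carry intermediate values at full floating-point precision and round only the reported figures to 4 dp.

Δt=0.15850  u=1.17170  d=0.85346  q=0.49805  discount=0.98818
step 4 (expiry): payoffs max(K−S,0) = 73.0612 43.2656 2.3600 0.0000 0.0000
step 3: (k=3,j=0): S=93.6288, (K−S)⁺=59.3412, hold=57.5336 ⇒ V=59.3412 exercise | (k=3,j=1): S=128.5402, (K−S)⁺=24.4298, hold=22.6221 ⇒ V=24.4298 exercise | (k=3,j=2): S=176.4691, (K−S)⁺=0.0000, hold=1.1706 ⇒ V=1.1706 continue | (k=3,j=3): S=242.2692, (K−S)⁺=0.0000, hold=0.0000 ⇒ V=0.0000 continue  boundary S*=128.5402
step 2: (k=2,j=0): S=109.7044, (K−S)⁺=43.2656, hold=41.4579 ⇒ V=43.2656 exercise | (k=2,j=1): S=150.6100, (K−S)⁺=2.3600, hold=12.6938 ⇒ V=12.6938 continue | (k=2,j=2): S=206.7681, (K−S)⁺=0.0000, hold=0.5806 ⇒ V=0.5806 continue  boundary S*=109.7044
step 1: (k=1,j=0): S=128.5402, (K−S)⁺=24.4298, hold=27.7080 ⇒ V=27.7080 continue | (k=1,j=1): S=176.4691, (K−S)⁺=0.0000, hold=6.5822 ⇒ V=6.5822 continue  boundary S*=-
step 0: (k=0,j=0): S=150.6100, (K−S)⁺=2.3600, hold=16.9833 ⇒ V=16.9833 continue  boundary S*=-

price = 16.9833
boundary = - - 109.7044 128.5402
tree:
16.9833
27.7080 6.5822
43.2656 12.6938 0.5806
59.3412 24.4298 1.1706 0.0000
73.0612 43.2656 2.3600 0.0000 0.0000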